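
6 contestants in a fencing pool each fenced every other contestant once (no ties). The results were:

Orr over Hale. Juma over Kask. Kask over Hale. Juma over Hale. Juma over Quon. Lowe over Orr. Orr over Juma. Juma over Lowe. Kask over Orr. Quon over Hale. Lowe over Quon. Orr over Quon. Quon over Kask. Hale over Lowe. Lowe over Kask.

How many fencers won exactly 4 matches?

1

Win totals: Orr 3, Quon 2, Kask 2, Juma 4, Hale 1, Lowe 3.
Exactly 4: Juma — 1 fencer.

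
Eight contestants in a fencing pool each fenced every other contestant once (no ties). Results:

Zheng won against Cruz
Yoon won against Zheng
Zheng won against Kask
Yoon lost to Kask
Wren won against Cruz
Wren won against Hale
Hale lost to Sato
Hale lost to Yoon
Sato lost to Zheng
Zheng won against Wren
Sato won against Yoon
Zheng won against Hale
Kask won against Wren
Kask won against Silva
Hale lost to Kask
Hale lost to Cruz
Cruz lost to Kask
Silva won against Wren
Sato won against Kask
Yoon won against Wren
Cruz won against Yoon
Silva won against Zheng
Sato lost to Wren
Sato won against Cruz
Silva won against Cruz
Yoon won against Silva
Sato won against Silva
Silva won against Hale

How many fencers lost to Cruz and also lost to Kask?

2

Cruz beat: Hale, Yoon.
Kask beat: Cruz, Hale, Silva, Yoon, Wren.
Both beat: Hale, Yoon — 2.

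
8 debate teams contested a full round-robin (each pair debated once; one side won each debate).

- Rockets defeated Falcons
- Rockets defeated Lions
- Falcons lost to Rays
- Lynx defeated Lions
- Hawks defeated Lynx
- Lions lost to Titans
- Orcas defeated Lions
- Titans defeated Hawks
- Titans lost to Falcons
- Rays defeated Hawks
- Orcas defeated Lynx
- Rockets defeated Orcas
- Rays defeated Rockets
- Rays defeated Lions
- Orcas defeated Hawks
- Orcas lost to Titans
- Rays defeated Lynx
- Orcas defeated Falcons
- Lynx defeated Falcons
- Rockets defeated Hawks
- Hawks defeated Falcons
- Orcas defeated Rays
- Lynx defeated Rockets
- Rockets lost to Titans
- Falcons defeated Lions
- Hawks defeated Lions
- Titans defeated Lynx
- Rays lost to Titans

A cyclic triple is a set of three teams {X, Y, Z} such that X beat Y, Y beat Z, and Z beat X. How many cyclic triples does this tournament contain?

Win totals: Lynx 3, Rays 5, Lions 0, Orcas 5, Falcons 2, Hawks 3, Titans 6, Rockets 4.
A team with w wins dominates both others in C(w,2) triples; summing gives 3 + 10 + 0 + 10 + 1 + 3 + 15 + 6 = 48 transitive triples.
Total triples C(8,3) = 56, so cyclic triples = 56 − 48 = 8.

8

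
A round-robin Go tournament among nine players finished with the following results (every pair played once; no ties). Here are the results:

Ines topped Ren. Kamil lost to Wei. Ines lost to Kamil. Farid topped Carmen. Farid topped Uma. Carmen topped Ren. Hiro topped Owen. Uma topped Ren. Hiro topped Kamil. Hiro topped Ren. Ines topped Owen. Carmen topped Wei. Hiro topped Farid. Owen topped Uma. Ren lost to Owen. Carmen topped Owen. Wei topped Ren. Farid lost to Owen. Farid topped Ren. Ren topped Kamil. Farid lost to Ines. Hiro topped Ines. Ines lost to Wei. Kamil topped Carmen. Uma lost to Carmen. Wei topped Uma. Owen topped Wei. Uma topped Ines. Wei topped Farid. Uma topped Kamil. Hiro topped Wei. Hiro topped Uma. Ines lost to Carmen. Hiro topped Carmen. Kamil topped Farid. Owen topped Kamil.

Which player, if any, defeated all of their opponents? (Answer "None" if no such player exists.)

Hiro

Hiro has 8 wins out of 8 opponents — a perfect record.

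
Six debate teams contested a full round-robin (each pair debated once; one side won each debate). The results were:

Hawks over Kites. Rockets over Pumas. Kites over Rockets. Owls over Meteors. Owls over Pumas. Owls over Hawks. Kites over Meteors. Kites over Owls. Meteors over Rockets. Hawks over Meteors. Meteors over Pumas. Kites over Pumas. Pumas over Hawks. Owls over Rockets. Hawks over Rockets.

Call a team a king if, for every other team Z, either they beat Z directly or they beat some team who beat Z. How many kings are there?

Pumas cannot reach Owls in two steps.
Rockets cannot reach Owls, Meteors, Kites in two steps.
Owls reaches everyone (king).
Hawks reaches everyone (king).
Meteors cannot reach Owls, Kites in two steps.
Kites reaches everyone (king).
Kings: Owls, Hawks, Kites — 3.

3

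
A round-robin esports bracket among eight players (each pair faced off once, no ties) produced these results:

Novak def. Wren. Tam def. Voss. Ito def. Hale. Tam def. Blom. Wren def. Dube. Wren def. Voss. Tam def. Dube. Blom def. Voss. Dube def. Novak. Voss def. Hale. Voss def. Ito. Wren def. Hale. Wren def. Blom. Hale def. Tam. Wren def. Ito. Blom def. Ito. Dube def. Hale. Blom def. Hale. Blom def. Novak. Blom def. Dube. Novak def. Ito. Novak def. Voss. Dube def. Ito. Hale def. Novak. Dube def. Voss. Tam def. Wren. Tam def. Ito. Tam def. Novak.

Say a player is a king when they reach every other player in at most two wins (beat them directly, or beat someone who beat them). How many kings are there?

Tam reaches everyone (king).
Novak cannot reach Tam in two steps.
Dube cannot reach Blom in two steps.
Wren reaches everyone (king).
Voss cannot reach Dube, Wren, Blom in two steps.
Blom reaches everyone (king).
Ito cannot reach Dube, Wren, Voss, Blom in two steps.
Hale reaches everyone (king).
Kings: Tam, Wren, Blom, Hale — 4.

4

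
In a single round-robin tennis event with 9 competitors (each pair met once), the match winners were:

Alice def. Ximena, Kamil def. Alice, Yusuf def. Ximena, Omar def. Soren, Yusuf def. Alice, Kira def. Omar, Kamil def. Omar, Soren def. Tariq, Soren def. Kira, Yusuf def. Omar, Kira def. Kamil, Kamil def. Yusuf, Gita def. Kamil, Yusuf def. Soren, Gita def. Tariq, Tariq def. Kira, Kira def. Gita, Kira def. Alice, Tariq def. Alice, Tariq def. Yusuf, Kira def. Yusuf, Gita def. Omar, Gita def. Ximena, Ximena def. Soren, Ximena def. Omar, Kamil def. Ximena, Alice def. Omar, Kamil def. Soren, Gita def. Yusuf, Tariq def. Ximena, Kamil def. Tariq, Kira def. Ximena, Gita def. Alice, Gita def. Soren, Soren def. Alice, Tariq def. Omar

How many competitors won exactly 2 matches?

Win totals: Tariq 5, Omar 1, Kira 6, Alice 2, Ximena 2, Gita 7, Kamil 6, Yusuf 4, Soren 3.
Exactly 2: Alice, Ximena — 2 competitors.

2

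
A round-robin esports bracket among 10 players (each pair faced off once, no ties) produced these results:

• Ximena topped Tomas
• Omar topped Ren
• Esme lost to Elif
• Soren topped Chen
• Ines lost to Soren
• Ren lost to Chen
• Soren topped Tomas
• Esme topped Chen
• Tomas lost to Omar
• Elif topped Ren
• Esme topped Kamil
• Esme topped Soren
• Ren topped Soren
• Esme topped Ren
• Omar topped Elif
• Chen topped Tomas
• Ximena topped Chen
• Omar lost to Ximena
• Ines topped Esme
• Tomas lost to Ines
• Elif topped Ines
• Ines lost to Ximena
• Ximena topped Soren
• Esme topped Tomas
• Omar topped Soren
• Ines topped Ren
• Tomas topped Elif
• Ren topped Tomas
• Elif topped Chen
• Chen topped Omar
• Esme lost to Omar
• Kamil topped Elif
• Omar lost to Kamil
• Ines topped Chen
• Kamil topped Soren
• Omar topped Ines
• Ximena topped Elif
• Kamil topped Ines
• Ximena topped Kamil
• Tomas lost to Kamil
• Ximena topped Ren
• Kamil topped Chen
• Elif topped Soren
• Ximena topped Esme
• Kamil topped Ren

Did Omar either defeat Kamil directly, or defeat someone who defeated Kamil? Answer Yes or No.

Yes

Omar did not beat Kamil directly.
Omar beat Ines, Elif, Soren, Esme, Tomas, Ren. Of those, Esme beat Kamil.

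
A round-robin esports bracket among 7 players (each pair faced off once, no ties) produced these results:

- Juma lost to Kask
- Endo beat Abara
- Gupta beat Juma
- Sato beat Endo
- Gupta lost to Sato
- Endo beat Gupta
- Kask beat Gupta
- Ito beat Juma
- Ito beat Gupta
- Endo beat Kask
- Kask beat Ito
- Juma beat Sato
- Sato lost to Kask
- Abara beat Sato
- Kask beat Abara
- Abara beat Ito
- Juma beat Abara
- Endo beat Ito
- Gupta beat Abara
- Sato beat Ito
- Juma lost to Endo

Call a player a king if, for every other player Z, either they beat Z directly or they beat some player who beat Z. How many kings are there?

Sato reaches everyone (king).
Endo reaches everyone (king).
Abara cannot reach Kask in two steps.
Ito cannot reach Endo, Kask in two steps.
Juma cannot reach Kask in two steps.
Kask reaches everyone (king).
Gupta cannot reach Endo, Kask in two steps.
Kings: Sato, Endo, Kask — 3.

3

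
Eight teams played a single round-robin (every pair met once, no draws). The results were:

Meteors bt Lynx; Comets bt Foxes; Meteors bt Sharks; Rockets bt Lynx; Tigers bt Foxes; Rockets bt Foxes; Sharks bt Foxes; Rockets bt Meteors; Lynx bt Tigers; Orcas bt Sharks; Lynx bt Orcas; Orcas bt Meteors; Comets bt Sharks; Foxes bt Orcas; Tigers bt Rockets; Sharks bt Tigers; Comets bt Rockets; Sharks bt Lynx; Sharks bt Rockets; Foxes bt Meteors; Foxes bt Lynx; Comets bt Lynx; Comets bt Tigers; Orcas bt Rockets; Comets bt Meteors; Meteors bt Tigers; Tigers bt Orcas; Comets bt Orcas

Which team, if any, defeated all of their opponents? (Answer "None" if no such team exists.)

Comets has 7 wins out of 7 opponents — a perfect record.

Comets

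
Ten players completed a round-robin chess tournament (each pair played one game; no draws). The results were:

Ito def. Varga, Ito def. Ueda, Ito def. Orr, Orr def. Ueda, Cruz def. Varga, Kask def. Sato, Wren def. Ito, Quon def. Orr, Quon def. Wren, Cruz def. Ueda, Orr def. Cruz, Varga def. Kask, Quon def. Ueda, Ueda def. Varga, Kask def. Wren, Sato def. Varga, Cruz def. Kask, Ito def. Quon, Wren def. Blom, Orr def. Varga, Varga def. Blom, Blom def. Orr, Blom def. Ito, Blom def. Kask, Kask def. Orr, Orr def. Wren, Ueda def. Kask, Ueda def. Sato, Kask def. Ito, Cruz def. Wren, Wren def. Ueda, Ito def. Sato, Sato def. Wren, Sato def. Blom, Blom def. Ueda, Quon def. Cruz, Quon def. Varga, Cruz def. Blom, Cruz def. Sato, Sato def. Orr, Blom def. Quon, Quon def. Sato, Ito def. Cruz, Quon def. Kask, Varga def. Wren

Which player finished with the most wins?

Quon

Win totals: Blom 5, Quon 7, Orr 4, Varga 3, Sato 4, Cruz 6, Wren 3, Ueda 3, Kask 4, Ito 6.
Quon leads with 7 wins (next highest: 6).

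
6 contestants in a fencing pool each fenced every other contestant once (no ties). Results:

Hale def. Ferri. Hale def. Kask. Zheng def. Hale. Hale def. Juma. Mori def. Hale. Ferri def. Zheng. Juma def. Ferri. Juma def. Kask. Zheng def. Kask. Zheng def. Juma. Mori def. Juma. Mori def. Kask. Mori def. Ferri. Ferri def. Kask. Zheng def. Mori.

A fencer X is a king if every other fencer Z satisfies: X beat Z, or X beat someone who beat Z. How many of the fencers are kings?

Juma cannot reach Mori, Hale in two steps.
Ferri reaches everyone (king).
Zheng reaches everyone (king).
Kask cannot reach Juma, Ferri, Zheng, Mori, Hale in two steps.
Mori reaches everyone (king).
Hale cannot reach Mori in two steps.
Kings: Ferri, Zheng, Mori — 3.

3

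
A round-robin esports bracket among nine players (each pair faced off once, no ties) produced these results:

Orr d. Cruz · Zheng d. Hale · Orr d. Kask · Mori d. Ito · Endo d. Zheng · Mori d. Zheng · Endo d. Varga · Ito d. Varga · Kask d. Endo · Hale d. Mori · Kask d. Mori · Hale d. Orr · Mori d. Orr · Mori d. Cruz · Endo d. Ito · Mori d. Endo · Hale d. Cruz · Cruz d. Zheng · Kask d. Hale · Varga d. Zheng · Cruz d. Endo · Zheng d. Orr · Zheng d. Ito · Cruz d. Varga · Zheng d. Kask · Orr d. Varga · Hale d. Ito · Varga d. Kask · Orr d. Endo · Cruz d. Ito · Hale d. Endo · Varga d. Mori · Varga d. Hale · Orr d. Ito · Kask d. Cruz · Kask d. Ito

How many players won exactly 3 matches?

Win totals: Ito 1, Orr 5, Kask 5, Zheng 4, Cruz 4, Hale 5, Mori 5, Endo 3, Varga 4.
Exactly 3: Endo — 1 player.

1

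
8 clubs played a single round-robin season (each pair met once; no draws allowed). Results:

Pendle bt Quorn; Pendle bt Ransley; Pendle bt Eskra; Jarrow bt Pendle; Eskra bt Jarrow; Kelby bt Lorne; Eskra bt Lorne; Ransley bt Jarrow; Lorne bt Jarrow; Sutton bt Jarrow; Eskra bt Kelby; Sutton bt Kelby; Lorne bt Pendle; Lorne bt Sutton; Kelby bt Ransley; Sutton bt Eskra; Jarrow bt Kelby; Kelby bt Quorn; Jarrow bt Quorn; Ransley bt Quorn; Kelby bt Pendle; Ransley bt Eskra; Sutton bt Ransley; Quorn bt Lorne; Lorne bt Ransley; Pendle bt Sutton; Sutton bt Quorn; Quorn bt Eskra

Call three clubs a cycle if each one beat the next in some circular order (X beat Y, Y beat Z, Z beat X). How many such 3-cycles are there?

18

Win totals: Pendle 4, Kelby 4, Lorne 4, Eskra 3, Ransley 3, Sutton 5, Quorn 2, Jarrow 3.
A club with w wins dominates both others in C(w,2) triples; summing gives 6 + 6 + 6 + 3 + 3 + 10 + 1 + 3 = 38 transitive triples.
Total triples C(8,3) = 56, so cyclic triples = 56 − 38 = 18.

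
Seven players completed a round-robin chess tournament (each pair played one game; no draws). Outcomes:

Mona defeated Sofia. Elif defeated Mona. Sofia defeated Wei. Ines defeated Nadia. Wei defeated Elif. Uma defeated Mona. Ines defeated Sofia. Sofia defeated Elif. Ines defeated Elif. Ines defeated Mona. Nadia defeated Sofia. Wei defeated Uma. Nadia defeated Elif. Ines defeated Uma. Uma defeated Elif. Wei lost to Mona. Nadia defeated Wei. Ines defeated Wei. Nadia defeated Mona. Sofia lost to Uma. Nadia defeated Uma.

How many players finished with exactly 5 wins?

1

Win totals: Mona 2, Sofia 2, Nadia 5, Wei 2, Ines 6, Uma 3, Elif 1.
Exactly 5: Nadia — 1 player.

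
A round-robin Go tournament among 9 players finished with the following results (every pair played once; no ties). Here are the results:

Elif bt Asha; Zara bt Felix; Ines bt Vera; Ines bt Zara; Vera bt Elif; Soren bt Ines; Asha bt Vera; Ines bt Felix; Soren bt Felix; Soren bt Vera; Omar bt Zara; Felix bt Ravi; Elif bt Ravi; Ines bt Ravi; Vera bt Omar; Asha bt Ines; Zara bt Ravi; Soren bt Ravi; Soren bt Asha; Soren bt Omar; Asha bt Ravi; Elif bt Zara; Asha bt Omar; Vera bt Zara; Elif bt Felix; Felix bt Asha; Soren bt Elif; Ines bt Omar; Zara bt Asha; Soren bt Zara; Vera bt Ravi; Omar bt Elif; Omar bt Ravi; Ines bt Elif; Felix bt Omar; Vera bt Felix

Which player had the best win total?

Win totals: Elif 4, Soren 8, Vera 5, Zara 3, Asha 4, Ines 6, Felix 3, Ravi 0, Omar 3.
Soren leads with 8 wins (next highest: 6).

Soren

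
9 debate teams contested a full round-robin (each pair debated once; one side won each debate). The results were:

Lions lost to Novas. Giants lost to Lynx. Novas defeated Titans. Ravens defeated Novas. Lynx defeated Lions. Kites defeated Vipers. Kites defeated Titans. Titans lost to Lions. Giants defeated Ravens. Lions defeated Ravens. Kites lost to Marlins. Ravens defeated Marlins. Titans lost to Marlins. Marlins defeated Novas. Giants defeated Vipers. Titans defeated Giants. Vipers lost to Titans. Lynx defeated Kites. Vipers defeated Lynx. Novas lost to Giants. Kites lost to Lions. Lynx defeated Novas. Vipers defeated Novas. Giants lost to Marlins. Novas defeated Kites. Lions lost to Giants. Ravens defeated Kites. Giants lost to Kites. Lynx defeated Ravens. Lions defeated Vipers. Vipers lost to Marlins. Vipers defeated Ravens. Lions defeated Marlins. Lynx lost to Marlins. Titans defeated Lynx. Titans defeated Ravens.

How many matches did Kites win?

Kites' results: beat Titans, Giants, Vipers; lost to Marlins, Ravens, Novas, Lynx, Lions.
That is 3 wins.

3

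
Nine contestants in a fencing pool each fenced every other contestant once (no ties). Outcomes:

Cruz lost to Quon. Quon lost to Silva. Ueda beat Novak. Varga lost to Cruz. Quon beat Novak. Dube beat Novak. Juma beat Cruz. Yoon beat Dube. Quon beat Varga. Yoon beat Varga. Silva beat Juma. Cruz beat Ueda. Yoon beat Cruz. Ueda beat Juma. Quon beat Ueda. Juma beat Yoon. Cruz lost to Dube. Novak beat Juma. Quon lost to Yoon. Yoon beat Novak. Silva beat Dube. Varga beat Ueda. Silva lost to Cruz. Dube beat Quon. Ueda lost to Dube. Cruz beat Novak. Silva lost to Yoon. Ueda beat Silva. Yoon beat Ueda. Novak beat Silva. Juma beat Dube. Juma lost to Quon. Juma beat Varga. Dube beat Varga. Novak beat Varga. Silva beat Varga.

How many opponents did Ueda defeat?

Ueda's results: beat Silva, Juma, Novak; lost to Cruz, Yoon, Varga, Dube, Quon.
That is 3 wins.

3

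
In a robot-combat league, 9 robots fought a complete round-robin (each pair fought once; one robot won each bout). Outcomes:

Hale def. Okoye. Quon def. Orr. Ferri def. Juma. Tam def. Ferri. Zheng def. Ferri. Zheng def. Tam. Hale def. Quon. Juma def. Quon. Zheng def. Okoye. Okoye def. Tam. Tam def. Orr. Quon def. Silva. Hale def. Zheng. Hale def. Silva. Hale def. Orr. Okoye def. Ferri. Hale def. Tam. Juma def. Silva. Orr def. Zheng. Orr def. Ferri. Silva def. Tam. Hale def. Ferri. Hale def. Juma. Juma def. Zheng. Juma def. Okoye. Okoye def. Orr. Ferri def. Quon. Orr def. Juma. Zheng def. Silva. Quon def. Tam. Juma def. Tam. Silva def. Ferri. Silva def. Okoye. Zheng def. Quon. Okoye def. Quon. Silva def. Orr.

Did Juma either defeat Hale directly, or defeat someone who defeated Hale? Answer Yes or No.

No

Juma did not beat Hale directly.
Juma beat Zheng, Silva, Tam, Quon, Okoye, but each of them lost to Hale. No two-step path.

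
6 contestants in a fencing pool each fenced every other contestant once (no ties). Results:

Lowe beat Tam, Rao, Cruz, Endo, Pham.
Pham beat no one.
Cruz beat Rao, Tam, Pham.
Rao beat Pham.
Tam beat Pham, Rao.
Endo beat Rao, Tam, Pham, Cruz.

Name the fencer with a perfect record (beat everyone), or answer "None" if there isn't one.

Lowe has 5 wins out of 5 opponents — a perfect record.

Lowe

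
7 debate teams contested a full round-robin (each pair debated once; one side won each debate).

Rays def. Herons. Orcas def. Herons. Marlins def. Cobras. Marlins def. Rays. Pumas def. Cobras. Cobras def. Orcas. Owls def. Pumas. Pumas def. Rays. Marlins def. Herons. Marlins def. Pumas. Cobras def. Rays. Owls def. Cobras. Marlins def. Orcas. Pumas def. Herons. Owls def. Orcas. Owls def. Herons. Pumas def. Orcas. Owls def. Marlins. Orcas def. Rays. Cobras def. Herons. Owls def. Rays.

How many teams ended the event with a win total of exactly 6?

Win totals: Cobras 3, Pumas 4, Owls 6, Orcas 2, Rays 1, Marlins 5, Herons 0.
Exactly 6: Owls — 1 team.

1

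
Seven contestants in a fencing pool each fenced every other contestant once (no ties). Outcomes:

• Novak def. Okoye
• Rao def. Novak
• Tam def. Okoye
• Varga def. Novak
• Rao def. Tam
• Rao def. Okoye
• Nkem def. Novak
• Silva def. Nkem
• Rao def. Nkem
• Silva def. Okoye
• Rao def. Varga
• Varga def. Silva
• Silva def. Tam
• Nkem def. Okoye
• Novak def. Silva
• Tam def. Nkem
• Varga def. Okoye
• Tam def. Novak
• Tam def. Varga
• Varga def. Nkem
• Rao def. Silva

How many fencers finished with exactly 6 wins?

Win totals: Novak 2, Tam 4, Okoye 0, Varga 4, Nkem 2, Rao 6, Silva 3.
Exactly 6: Rao — 1 fencer.

1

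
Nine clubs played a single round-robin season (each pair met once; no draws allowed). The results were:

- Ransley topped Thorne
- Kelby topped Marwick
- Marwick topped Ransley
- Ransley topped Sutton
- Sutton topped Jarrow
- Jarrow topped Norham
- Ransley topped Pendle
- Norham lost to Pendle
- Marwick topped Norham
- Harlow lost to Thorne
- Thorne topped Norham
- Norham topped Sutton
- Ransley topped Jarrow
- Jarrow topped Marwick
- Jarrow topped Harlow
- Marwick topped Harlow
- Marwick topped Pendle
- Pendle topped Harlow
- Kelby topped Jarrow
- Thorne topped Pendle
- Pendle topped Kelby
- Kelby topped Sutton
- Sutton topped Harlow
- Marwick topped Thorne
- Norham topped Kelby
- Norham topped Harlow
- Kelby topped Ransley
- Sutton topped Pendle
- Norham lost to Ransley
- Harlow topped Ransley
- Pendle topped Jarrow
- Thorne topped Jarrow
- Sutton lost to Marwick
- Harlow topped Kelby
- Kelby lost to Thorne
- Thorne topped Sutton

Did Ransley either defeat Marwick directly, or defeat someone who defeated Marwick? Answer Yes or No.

Ransley did not beat Marwick directly.
Ransley beat Sutton, Jarrow, Pendle, Thorne, Norham. Of those, Jarrow beat Marwick.

Yes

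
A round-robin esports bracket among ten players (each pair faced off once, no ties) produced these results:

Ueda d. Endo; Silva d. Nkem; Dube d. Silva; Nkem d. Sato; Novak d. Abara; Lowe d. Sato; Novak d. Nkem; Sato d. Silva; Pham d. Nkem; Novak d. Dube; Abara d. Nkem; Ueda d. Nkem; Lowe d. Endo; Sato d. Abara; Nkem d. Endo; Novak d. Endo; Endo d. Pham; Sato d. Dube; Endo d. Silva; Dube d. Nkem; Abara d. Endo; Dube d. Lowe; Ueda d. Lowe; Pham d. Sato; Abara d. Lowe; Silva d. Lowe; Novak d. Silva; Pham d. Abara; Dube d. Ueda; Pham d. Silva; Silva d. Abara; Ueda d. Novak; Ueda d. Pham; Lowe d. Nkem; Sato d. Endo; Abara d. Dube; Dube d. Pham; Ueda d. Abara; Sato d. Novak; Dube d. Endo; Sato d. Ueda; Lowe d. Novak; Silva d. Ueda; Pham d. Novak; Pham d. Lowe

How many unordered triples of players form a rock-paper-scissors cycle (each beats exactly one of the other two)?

30

Win totals: Sato 6, Novak 5, Silva 4, Endo 2, Dube 6, Pham 6, Abara 4, Ueda 6, Nkem 2, Lowe 4.
A player with w wins dominates both others in C(w,2) triples; summing gives 15 + 10 + 6 + 1 + 15 + 15 + 6 + 15 + 1 + 6 = 90 transitive triples.
Total triples C(10,3) = 120, so cyclic triples = 120 − 90 = 30.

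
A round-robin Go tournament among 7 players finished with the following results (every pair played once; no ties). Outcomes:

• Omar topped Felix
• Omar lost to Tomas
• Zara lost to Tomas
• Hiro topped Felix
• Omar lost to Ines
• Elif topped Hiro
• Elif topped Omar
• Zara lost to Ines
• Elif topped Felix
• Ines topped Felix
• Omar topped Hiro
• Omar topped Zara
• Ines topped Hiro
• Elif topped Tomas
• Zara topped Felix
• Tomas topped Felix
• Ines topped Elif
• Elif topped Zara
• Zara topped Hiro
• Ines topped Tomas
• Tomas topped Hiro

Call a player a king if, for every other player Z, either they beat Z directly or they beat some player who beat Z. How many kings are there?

Hiro cannot reach Elif, Tomas, Zara, Ines, Omar in two steps.
Elif cannot reach Ines in two steps.
Felix cannot reach Hiro, Elif, Tomas, Zara, Ines, Omar in two steps.
Tomas cannot reach Elif, Ines in two steps.
Zara cannot reach Elif, Tomas, Ines, Omar in two steps.
Ines reaches everyone (king).
Omar cannot reach Elif, Tomas, Ines in two steps.
Kings: Ines — 1.

1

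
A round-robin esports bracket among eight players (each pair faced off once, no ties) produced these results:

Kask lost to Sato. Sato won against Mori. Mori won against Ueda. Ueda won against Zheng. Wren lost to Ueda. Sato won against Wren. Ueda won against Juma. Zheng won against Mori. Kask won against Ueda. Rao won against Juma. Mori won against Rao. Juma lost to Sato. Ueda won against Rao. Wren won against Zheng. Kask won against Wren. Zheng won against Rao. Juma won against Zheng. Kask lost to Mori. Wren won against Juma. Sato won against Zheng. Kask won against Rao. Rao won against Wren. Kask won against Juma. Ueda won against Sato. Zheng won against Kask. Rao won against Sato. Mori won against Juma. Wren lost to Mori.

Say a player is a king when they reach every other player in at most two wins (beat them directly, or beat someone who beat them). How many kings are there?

4

Ueda reaches everyone (king).
Juma cannot reach Ueda, Sato, Wren in two steps.
Kask cannot reach Mori in two steps.
Sato reaches everyone (king).
Zheng reaches everyone (king).
Mori reaches everyone (king).
Rao cannot reach Ueda in two steps.
Wren cannot reach Ueda, Sato in two steps.
Kings: Ueda, Sato, Zheng, Mori — 4.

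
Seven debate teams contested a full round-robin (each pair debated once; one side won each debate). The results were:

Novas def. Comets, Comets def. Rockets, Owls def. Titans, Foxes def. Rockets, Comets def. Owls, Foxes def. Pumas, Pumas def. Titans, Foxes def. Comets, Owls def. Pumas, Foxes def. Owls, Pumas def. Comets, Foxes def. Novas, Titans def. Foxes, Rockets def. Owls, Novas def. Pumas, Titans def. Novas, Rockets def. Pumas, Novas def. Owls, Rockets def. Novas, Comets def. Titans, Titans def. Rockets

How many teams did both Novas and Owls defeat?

1

Novas beat: Owls, Comets, Pumas.
Owls beat: Titans, Pumas.
Both beat: Pumas — 1.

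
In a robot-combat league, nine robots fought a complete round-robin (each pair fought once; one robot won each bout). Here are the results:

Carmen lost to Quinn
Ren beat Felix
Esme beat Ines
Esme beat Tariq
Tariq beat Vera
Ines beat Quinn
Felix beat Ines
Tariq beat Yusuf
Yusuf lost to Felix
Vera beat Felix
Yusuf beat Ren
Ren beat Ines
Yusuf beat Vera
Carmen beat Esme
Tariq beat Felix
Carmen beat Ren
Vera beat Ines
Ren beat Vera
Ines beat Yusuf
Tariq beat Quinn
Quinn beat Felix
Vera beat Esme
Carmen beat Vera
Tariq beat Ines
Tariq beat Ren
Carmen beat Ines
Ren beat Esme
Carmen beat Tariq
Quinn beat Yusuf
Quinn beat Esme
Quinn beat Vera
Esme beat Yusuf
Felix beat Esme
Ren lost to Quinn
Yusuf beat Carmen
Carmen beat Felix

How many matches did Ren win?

4

Ren's results: beat Ines, Vera, Felix, Esme; lost to Carmen, Yusuf, Tariq, Quinn.
That is 4 wins.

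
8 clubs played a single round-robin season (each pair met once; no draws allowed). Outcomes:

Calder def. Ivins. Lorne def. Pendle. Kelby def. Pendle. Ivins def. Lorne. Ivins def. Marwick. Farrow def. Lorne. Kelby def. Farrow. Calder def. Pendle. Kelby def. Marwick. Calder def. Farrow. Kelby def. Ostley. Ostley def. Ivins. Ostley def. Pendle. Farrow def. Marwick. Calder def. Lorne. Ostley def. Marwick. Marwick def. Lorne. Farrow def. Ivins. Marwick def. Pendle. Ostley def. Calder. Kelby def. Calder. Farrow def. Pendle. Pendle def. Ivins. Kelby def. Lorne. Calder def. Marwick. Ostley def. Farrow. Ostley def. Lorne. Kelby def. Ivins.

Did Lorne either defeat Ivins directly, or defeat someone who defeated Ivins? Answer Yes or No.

Lorne did not beat Ivins directly.
Lorne beat Pendle. Of those, Pendle beat Ivins.

Yes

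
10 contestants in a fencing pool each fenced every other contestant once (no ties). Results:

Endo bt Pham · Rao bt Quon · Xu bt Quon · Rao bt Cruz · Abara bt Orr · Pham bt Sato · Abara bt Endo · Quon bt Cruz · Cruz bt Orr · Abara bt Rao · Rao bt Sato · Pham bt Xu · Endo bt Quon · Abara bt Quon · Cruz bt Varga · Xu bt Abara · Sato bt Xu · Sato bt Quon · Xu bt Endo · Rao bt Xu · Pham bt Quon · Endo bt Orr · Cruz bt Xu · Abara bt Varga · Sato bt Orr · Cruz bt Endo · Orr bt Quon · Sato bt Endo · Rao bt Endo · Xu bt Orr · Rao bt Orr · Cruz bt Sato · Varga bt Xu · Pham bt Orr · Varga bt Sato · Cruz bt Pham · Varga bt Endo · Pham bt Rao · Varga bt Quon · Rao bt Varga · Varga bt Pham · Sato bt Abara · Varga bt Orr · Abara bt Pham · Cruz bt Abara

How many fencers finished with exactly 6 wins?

2

Win totals: Pham 5, Rao 7, Endo 3, Sato 5, Varga 6, Cruz 7, Abara 6, Orr 1, Xu 4, Quon 1.
Exactly 6: Varga, Abara — 2 fencers.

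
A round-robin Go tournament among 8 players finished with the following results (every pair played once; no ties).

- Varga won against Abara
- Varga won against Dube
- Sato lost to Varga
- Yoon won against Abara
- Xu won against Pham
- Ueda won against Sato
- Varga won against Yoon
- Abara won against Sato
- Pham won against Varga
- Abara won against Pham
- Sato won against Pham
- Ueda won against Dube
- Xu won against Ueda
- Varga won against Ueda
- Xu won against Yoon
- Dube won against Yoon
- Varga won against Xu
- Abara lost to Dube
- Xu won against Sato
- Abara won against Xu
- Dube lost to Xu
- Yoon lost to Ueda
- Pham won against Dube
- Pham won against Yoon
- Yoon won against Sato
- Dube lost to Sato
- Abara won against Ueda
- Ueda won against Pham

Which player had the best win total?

Varga

Win totals: Xu 5, Pham 3, Varga 6, Abara 4, Dube 2, Sato 2, Yoon 2, Ueda 4.
Varga leads with 6 wins (next highest: 5).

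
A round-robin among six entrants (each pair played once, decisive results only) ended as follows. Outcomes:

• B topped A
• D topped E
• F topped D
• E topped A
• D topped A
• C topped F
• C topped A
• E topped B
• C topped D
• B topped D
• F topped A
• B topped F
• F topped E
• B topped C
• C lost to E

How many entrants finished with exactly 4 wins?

Win totals: A 0, B 4, C 3, D 2, E 3, F 3.
Exactly 4: B — 1 entrant.

1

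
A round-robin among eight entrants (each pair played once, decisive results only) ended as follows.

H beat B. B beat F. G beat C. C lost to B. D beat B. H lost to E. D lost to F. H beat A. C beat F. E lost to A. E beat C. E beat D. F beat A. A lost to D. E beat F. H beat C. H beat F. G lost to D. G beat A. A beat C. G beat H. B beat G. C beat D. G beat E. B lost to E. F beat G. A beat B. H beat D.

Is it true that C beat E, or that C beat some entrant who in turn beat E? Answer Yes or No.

No

C did not beat E directly.
C beat D, F, but each of them lost to E. No two-step path.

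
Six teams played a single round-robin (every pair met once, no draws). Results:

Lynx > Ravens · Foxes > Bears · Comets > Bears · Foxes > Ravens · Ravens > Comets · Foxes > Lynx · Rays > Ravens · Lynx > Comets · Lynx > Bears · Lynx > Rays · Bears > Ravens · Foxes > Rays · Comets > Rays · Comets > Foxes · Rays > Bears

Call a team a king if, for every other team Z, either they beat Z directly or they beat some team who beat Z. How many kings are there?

Lynx reaches everyone (king).
Foxes reaches everyone (king).
Rays cannot reach Lynx, Foxes in two steps.
Ravens cannot reach Lynx in two steps.
Comets reaches everyone (king).
Bears cannot reach Lynx, Foxes, Rays in two steps.
Kings: Lynx, Foxes, Comets — 3.

3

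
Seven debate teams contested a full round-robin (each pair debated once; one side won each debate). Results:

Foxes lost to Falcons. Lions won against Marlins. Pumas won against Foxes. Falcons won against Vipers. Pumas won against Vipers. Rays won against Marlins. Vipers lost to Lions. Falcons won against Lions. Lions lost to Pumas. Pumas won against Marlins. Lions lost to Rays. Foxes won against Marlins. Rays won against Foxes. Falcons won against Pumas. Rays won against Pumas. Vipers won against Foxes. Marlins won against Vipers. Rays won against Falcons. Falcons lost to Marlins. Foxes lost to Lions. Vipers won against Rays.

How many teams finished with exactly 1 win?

Win totals: Marlins 2, Rays 5, Falcons 4, Lions 3, Foxes 1, Vipers 2, Pumas 4.
Exactly 1: Foxes — 1 team.

1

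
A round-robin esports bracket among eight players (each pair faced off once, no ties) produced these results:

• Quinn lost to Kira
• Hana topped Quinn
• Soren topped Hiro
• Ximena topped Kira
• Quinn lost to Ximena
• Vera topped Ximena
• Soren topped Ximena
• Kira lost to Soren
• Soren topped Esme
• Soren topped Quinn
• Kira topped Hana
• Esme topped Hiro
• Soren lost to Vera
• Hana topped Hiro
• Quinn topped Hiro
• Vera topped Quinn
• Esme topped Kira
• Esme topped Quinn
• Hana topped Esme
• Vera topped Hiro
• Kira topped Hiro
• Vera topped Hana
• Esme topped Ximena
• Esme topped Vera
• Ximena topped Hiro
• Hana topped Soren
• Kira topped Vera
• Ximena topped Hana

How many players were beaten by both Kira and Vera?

3

Kira beat: Vera, Hana, Hiro, Quinn.
Vera beat: Soren, Hana, Hiro, Ximena, Quinn.
Both beat: Hana, Hiro, Quinn — 3.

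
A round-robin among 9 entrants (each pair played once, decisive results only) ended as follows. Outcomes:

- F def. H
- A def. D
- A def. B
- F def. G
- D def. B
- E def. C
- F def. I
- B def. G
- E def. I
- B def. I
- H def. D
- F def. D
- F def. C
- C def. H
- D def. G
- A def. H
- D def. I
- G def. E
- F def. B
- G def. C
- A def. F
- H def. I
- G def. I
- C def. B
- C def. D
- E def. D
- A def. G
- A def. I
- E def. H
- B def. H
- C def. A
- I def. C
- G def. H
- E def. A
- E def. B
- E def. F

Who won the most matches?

E

Win totals: A 6, B 3, C 4, D 3, E 7, F 6, G 4, H 2, I 1.
E leads with 7 wins (next highest: 6).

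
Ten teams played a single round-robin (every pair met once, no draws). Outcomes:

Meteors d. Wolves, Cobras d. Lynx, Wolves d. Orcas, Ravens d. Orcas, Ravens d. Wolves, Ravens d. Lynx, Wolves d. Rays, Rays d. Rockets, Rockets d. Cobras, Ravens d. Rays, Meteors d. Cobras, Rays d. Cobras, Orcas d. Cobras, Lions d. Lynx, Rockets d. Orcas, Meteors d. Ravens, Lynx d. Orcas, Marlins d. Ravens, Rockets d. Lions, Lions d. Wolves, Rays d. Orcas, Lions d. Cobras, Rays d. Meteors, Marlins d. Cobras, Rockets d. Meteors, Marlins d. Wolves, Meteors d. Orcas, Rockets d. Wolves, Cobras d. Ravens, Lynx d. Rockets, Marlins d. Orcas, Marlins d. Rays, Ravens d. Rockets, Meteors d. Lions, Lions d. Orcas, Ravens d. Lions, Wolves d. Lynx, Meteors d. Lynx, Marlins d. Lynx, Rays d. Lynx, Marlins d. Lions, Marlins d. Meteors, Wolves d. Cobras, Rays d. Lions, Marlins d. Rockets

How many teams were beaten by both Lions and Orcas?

1

Lions beat: Lynx, Cobras, Wolves, Orcas.
Orcas beat: Cobras.
Both beat: Cobras — 1.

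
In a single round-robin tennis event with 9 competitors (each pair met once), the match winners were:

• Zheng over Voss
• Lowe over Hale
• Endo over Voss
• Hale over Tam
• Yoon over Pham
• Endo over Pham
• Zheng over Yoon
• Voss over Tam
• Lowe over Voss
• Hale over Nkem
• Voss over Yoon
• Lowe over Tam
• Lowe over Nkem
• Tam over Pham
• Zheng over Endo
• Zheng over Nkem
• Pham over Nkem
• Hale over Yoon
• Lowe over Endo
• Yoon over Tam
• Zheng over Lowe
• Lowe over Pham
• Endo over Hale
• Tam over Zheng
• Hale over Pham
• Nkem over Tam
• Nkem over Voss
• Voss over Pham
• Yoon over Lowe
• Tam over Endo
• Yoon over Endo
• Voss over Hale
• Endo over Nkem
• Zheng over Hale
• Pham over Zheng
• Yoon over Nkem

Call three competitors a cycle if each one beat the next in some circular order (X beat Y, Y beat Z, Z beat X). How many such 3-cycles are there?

Win totals: Tam 3, Zheng 6, Pham 2, Hale 4, Lowe 6, Yoon 5, Voss 4, Nkem 2, Endo 4.
A competitor with w wins dominates both others in C(w,2) triples; summing gives 3 + 15 + 1 + 6 + 15 + 10 + 6 + 1 + 6 = 63 transitive triples.
Total triples C(9,3) = 84, so cyclic triples = 84 − 63 = 21.

21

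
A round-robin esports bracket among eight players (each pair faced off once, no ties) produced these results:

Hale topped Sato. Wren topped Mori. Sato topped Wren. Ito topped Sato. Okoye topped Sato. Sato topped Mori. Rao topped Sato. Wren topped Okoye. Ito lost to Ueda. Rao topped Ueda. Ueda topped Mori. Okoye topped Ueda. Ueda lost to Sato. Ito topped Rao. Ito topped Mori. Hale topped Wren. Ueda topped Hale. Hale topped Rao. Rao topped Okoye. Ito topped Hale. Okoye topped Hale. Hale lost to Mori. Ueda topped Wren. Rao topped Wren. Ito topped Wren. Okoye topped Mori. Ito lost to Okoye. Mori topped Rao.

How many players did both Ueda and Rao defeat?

1

Ueda beat: Wren, Ito, Hale, Mori.
Rao beat: Wren, Okoye, Ueda, Sato.
Both beat: Wren — 1.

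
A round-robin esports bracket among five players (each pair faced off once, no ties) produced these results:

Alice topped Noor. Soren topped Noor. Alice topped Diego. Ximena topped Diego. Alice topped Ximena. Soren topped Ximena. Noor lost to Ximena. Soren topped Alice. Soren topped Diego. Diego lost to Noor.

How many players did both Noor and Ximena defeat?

1

Noor beat: Diego.
Ximena beat: Diego, Noor.
Both beat: Diego — 1.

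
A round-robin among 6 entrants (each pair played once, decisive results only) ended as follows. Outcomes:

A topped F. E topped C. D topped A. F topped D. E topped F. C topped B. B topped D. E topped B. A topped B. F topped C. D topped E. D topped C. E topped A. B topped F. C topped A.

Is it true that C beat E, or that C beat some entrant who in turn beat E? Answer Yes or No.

C did not beat E directly.
C beat A, B, but each of them lost to E. No two-step path.

No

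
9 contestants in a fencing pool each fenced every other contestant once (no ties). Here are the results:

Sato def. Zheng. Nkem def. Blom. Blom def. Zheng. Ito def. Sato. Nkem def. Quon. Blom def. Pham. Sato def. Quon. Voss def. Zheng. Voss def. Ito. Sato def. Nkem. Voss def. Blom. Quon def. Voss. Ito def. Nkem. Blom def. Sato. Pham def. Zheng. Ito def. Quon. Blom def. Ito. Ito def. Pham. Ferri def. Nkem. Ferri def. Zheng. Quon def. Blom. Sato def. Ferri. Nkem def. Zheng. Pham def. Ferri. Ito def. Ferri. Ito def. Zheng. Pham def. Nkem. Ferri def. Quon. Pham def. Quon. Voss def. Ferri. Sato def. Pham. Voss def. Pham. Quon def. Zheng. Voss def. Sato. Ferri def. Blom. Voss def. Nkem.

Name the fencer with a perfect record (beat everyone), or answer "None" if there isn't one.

Highest win total is Voss with 7 (out of 8 possible).
Voss lost to Quon, so no fencer went undefeated.

None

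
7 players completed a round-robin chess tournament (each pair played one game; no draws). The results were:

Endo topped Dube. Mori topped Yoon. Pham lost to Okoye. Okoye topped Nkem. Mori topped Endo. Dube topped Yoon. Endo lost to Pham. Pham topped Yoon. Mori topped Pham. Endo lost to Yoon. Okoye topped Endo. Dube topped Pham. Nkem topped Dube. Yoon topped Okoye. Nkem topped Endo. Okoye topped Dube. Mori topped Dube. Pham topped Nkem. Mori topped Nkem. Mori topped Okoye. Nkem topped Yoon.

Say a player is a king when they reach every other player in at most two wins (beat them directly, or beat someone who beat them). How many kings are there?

1

Nkem cannot reach Mori in two steps.
Endo cannot reach Nkem, Mori, Okoye in two steps.
Yoon cannot reach Mori in two steps.
Mori reaches everyone (king).
Pham cannot reach Mori in two steps.
Dube cannot reach Mori in two steps.
Okoye cannot reach Mori in two steps.
Kings: Mori — 1.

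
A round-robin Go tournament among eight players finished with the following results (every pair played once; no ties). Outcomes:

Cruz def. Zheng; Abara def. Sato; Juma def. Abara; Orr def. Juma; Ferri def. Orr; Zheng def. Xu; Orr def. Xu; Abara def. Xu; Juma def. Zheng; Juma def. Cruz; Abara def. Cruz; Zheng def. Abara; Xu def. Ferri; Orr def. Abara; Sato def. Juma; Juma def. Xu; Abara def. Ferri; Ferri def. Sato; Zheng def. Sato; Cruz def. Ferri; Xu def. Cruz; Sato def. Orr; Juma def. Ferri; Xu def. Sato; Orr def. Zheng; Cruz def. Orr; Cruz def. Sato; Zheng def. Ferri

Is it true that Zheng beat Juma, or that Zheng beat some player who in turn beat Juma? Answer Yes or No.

Yes

Zheng did not beat Juma directly.
Zheng beat Abara, Sato, Ferri, Xu. Of those, Sato beat Juma.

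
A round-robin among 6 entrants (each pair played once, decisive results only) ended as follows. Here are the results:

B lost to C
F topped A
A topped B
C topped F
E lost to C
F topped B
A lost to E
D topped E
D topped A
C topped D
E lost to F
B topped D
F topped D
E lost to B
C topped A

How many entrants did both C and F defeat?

4

C beat: A, B, D, E, F.
F beat: A, B, D, E.
Both beat: A, B, D, E — 4.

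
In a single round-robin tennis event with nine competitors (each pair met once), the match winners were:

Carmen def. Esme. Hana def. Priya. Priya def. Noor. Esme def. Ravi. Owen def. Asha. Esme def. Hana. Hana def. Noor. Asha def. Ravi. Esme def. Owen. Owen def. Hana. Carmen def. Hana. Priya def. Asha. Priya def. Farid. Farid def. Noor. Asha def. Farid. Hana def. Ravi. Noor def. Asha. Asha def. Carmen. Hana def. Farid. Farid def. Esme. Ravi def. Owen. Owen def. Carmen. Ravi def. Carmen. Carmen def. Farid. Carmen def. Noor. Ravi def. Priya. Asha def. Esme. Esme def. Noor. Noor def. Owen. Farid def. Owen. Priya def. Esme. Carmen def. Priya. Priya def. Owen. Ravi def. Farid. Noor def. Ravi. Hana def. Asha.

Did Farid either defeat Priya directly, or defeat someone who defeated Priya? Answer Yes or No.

No

Farid did not beat Priya directly.
Farid beat Esme, Owen, Noor, but each of them lost to Priya. No two-step path.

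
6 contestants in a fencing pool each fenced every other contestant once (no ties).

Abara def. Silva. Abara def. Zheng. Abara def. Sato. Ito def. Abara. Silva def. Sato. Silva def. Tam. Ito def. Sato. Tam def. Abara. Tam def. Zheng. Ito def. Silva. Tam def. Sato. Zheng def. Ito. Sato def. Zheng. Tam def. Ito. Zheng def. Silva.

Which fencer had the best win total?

Tam

Win totals: Ito 3, Tam 4, Zheng 2, Silva 2, Sato 1, Abara 3.
Tam leads with 4 wins (next highest: 3).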